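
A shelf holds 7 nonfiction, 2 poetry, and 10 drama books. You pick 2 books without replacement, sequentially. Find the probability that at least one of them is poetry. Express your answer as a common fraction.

35/171

P(no poetry) = 17/19 × 16/18 = 272/342 = 136/171.
P(at least one) = 1 − 136/171 = 35/171.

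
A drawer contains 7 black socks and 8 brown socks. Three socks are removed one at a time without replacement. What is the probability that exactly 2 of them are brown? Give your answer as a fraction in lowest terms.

One ordering (brown drawn first) has probability 8/15 × 7/14 × 7/13 = 392/2730 = 28/195.
There are C(3,2) = 3 such orderings, each equally likely, so P = 3 × 28/195 = 28/65.

28/65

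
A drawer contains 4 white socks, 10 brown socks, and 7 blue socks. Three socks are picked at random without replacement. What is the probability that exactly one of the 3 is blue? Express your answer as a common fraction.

91/190

One ordering (blue drawn first) has probability 7/21 × 14/20 × 13/19 = 1274/7980 = 91/570.
There are C(3,1) = 3 such orderings, each equally likely, so P = 3 × 91/570 = 91/190.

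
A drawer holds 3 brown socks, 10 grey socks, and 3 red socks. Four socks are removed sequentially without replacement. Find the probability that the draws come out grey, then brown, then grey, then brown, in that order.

9/728

Each draw changes the counts, so multiply the conditional probabilities along the sequence:
P = 10/16 × 3/15 × 9/14 × 2/13 = 540/43680 = 9/728.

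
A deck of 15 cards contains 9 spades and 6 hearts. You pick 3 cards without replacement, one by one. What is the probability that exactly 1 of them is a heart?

216/455

One ordering (a heart drawn first) has probability 6/15 × 9/14 × 8/13 = 432/2730 = 72/455.
There are C(3,1) = 3 such orderings, each equally likely, so P = 3 × 72/455 = 216/455.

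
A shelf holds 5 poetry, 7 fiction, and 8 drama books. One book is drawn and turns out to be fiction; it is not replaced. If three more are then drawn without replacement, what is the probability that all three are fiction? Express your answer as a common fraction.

After the first draw, 6 of the remaining 19 books are fiction.
P = 6/19 × 5/18 × 4/17 = 120/5814 = 20/969.

20/969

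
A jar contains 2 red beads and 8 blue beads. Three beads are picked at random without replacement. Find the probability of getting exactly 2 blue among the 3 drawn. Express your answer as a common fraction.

One ordering (blue drawn first) has probability 8/10 × 7/9 × 2/8 = 112/720 = 7/45.
There are C(3,2) = 3 such orderings, each equally likely, so P = 3 × 7/45 = 7/15.

7/15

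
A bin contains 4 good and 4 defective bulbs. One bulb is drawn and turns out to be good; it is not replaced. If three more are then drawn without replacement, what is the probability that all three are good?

After the first draw, 3 of the remaining 7 bulbs are good.
P = 3/7 × 2/6 × 1/5 = 6/210 = 1/35.

1/35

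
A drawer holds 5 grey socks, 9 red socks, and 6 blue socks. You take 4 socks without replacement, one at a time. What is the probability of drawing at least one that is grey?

232/323

P(no grey) = 15/20 × 14/19 × 13/18 × 12/17 = 32760/116280 = 91/323.
P(at least one) = 1 − 91/323 = 232/323.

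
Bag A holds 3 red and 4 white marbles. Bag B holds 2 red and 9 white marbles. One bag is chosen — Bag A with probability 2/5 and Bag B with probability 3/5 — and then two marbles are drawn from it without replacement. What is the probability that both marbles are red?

From Bag A: P(both red) = (3/7)(2/6) = 1/7.
From Bag B: P(both red) = (2/11)(1/10) = 1/55.
Total probability = (2/5)(1/7) + (3/5)(1/55) = 131/1925.

131/1925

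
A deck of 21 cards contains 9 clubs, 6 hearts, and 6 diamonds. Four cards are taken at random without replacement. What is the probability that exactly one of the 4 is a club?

44/133

One ordering (a club drawn first) has probability 9/21 × 12/20 × 11/19 × 10/18 = 11880/143640 = 11/133.
There are C(4,1) = 4 such orderings, each equally likely, so P = 4 × 11/133 = 44/133.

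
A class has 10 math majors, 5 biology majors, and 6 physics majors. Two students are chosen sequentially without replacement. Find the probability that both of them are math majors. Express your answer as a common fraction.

3/14

P(all math majors) = 10/21 × 9/20 = 90/420 = 3/14.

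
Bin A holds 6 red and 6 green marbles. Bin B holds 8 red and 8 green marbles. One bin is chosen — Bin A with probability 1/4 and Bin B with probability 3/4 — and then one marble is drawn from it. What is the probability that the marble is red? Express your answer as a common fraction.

From Bin A: P(red) = 6/12.
From Bin B: P(red) = 8/16.
Total probability = (1/4)(6/12) + (3/4)(8/16) = 1/2.

1/2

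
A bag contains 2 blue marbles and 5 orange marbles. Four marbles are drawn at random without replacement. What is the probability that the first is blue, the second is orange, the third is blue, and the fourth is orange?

Multiply the probability of each draw given the previous ones:
P = 2/7 × 5/6 × 1/5 × 4/4 = 40/840 = 1/21.

1/21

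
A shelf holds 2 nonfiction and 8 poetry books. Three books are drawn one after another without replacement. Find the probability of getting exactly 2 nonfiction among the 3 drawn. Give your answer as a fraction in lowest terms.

One ordering (nonfiction drawn first) has probability 2/10 × 1/9 × 8/8 = 16/720 = 1/45.
There are C(3,2) = 3 such orderings, each equally likely, so P = 3 × 1/45 = 1/15.

1/15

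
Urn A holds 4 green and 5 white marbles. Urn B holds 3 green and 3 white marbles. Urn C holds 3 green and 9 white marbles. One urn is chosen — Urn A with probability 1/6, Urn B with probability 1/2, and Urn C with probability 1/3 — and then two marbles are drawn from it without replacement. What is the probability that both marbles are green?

283/1980

From Urn A: P(both green) = (4/9)(3/8) = 1/6.
From Urn B: P(both green) = (3/6)(2/5) = 1/5.
From Urn C: P(both green) = (3/12)(2/11) = 1/22.
Total probability = (1/6)(1/6) + (1/2)(1/5) + (1/3)(1/22) = 283/1980.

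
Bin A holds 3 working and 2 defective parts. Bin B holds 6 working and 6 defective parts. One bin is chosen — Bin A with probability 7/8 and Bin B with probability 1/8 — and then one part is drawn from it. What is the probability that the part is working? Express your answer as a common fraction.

From Bin A: P(working) = 3/5.
From Bin B: P(working) = 6/12.
Total probability = (7/8)(3/5) + (1/8)(6/12) = 47/80.

47/80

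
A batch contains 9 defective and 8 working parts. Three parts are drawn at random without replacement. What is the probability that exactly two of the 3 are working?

63/170

One ordering (working drawn first) has probability 8/17 × 7/16 × 9/15 = 504/4080 = 21/170.
There are C(3,2) = 3 such orderings, each equally likely, so P = 3 × 21/170 = 63/170.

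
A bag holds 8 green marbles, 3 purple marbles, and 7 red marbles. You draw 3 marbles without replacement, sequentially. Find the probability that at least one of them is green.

29/34

P(no green) = 10/18 × 9/17 × 8/16 = 720/4896 = 5/34.
P(at least one) = 1 − 5/34 = 29/34.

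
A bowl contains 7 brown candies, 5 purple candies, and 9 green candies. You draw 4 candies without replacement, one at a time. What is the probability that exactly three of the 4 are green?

16/95

One ordering (green drawn first) has probability 9/21 × 8/20 × 7/19 × 12/18 = 6048/143640 = 4/95.
There are C(4,3) = 4 such orderings, each equally likely, so P = 4 × 4/95 = 16/95.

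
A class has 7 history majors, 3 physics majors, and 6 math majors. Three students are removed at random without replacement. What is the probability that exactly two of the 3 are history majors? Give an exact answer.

One ordering (history majors drawn first) has probability 7/16 × 6/15 × 9/14 = 378/3360 = 9/80.
There are C(3,2) = 3 such orderings, each equally likely, so P = 3 × 9/80 = 27/80.

27/80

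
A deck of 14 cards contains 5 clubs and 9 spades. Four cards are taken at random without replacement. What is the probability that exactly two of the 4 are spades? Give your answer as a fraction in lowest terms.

One ordering (spades drawn first) has probability 9/14 × 8/13 × 5/12 × 4/11 = 1440/24024 = 60/1001.
There are C(4,2) = 6 such orderings, each equally likely, so P = 6 × 60/1001 = 360/1001.

360/1001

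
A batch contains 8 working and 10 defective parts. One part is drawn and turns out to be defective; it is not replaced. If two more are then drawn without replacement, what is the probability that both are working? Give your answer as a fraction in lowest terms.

After the first draw, 8 of the remaining 17 parts are working.
P = 8/17 × 7/16 = 56/272 = 7/34.

7/34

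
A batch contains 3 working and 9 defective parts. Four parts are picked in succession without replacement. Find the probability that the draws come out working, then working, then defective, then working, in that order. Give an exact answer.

1/220

Each draw changes the counts, so multiply the conditional probabilities along the sequence:
P = 3/12 × 2/11 × 9/10 × 1/9 = 54/11880 = 1/220.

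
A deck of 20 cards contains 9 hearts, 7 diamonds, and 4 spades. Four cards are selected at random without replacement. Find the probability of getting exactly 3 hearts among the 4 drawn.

308/1615

One ordering (hearts drawn first) has probability 9/20 × 8/19 × 7/18 × 11/17 = 5544/116280 = 77/1615.
There are C(4,3) = 4 such orderings, each equally likely, so P = 4 × 77/1615 = 308/1615.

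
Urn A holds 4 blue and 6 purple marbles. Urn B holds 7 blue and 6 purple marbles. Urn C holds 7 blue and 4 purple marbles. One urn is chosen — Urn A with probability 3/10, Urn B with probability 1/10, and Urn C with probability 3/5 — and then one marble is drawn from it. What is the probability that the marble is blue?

3973/7150

From Urn A: P(blue) = 4/10.
From Urn B: P(blue) = 7/13.
From Urn C: P(blue) = 7/11.
Total probability = (3/10)(4/10) + (1/10)(7/13) + (3/5)(7/11) = 3973/7150.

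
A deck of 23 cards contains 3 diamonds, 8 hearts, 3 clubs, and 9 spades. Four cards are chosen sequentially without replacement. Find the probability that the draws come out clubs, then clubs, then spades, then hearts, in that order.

Chain rule:
P = 3/23 × 2/22 × 9/21 × 8/20 = 432/212520 = 18/8855.

18/8855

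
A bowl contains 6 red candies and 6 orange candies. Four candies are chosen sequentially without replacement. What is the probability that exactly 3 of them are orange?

One ordering (orange drawn first) has probability 6/12 × 5/11 × 4/10 × 6/9 = 720/11880 = 2/33.
There are C(4,3) = 4 such orderings, each equally likely, so P = 4 × 2/33 = 8/33.

8/33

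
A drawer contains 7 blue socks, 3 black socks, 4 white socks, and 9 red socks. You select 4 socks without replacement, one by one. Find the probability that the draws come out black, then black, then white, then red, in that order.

9/8855

Multiply the probability of each draw given the previous ones:
P = 3/23 × 2/22 × 4/21 × 9/20 = 216/212520 = 9/8855.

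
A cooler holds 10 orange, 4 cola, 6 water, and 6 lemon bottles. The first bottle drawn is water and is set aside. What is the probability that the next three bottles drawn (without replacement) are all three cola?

1/575

With the first bottle removed, 4 cola remain out of 25.
P = 4/25 × 3/24 × 2/23 = 24/13800 = 1/575.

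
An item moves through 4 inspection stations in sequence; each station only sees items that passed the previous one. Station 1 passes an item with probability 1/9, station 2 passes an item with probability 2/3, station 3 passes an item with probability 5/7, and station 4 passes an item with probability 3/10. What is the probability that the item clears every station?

Multiplying along the chain,
P = 1/9 × 2/3 × 5/7 × 3/10 = 30/1890 = 1/63.

1/63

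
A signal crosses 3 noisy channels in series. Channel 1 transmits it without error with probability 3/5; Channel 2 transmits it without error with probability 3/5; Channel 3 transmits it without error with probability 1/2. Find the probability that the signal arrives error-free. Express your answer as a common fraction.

9/50

Multiplying along the chain,
P = 3/5 × 3/5 × 1/2 = 9/50.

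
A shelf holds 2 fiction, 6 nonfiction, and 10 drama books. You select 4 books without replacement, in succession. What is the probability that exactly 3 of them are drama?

16/51

One ordering (drama drawn first) has probability 10/18 × 9/17 × 8/16 × 8/15 = 5760/73440 = 4/51.
There are C(4,3) = 4 such orderings, each equally likely, so P = 4 × 4/51 = 16/51.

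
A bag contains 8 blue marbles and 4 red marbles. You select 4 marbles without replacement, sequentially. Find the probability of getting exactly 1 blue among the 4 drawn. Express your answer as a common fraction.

32/495

One ordering (blue drawn first) has probability 8/12 × 4/11 × 3/10 × 2/9 = 192/11880 = 8/495.
There are C(4,1) = 4 such orderings, each equally likely, so P = 4 × 8/495 = 32/495.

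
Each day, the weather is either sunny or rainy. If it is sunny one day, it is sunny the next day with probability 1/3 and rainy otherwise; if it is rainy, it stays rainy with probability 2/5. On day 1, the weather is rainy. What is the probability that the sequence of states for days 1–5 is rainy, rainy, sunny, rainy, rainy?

Day 1 is given. For each transition, use the conditional probability from the current state:
P(rainy | rainy) = 2/5; P(sunny | rainy) = 3/5; P(rainy | sunny) = 2/3; P(rainy | rainy) = 2/5.
P = 2/5 × 3/5 × 2/3 × 2/5 = 24/375 = 8/125.

8/125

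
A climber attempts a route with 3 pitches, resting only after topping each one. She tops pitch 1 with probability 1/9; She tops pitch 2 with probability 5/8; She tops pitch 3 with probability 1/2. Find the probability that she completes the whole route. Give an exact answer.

The events are sequential, so multiply the conditional probabilities:
P = 1/9 × 5/8 × 1/2 = 5/144.

5/144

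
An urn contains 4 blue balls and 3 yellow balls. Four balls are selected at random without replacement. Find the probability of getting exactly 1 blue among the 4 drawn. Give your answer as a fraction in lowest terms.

4/35

One ordering (blue drawn first) has probability 4/7 × 3/6 × 2/5 × 1/4 = 24/840 = 1/35.
There are C(4,1) = 4 such orderings, each equally likely, so P = 4 × 1/35 = 4/35.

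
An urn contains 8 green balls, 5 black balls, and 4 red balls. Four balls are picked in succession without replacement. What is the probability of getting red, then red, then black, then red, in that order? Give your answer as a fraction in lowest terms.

1/476

Each draw changes the counts, so multiply the conditional probabilities along the sequence:
P = 4/17 × 3/16 × 5/15 × 2/14 = 120/57120 = 1/476.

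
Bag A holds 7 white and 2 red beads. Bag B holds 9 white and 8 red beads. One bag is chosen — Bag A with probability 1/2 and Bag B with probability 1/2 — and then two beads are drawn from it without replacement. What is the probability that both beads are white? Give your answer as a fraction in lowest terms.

From Bag A: P(both white) = (7/9)(6/8) = 7/12.
From Bag B: P(both white) = (9/17)(8/16) = 9/34.
Total probability = (1/2)(7/12) + (1/2)(9/34) = 173/408.

173/408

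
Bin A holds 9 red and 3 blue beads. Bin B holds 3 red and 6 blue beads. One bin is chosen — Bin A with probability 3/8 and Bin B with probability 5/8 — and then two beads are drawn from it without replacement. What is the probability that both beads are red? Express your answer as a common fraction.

From Bin A: P(both red) = (9/12)(8/11) = 6/11.
From Bin B: P(both red) = (3/9)(2/8) = 1/12.
Total probability = (3/8)(6/11) + (5/8)(1/12) = 271/1056.

271/1056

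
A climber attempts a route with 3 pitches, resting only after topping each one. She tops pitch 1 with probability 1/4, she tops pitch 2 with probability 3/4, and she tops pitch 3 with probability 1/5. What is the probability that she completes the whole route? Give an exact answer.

3/80

The events are sequential, so multiply the conditional probabilities:
P = 1/4 × 3/4 × 1/5 = 3/80.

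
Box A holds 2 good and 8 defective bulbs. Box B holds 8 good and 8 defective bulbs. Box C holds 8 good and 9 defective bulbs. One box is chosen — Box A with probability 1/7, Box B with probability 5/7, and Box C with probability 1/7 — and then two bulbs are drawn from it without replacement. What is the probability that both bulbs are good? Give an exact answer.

From Box A: P(both good) = (2/10)(1/9) = 1/45.
From Box B: P(both good) = (8/16)(7/15) = 7/30.
From Box C: P(both good) = (8/17)(7/16) = 7/34.
Total probability = (1/7)(1/45) + (5/7)(7/30) + (1/7)(7/34) = 1067/5355.

1067/5355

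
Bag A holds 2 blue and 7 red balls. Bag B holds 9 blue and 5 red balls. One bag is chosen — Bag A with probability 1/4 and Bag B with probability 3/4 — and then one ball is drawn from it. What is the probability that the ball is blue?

From Bag A: P(blue) = 2/9.
From Bag B: P(blue) = 9/14.
Total probability = (1/4)(2/9) + (3/4)(9/14) = 271/504.

271/504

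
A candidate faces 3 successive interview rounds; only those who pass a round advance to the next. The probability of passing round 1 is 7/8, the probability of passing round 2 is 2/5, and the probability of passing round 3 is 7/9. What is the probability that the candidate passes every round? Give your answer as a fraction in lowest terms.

The events are sequential, so multiply the conditional probabilities:
P = 7/8 × 2/5 × 7/9 = 98/360 = 49/180.

49/180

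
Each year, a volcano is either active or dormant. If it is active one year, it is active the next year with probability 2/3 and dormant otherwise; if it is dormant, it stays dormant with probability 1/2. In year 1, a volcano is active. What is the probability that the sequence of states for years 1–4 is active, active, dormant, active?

1/9

Year 1 is given. For each transition, use the conditional probability from the current state:
P(active | active) = 2/3; P(dormant | active) = 1/3; P(active | dormant) = 1/2.
P = 2/3 × 1/3 × 1/2 = 2/18 = 1/9.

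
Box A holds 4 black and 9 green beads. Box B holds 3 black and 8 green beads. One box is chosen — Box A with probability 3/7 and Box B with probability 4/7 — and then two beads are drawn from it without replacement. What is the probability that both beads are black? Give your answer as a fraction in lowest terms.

321/5005

From Box A: P(both black) = (4/13)(3/12) = 1/13.
From Box B: P(both black) = (3/11)(2/10) = 3/55.
Total probability = (3/7)(1/13) + (4/7)(3/55) = 321/5005.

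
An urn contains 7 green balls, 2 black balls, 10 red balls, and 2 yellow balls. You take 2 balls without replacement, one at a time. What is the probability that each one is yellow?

P(every draw is yellow) = 2/21 × 1/20 = 2/420 = 1/210.

1/210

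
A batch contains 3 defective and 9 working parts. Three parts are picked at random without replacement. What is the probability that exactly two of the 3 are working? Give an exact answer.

One ordering (working drawn first) has probability 9/12 × 8/11 × 3/10 = 216/1320 = 9/55.
There are C(3,2) = 3 such orderings, each equally likely, so P = 3 × 9/55 = 27/55.

27/55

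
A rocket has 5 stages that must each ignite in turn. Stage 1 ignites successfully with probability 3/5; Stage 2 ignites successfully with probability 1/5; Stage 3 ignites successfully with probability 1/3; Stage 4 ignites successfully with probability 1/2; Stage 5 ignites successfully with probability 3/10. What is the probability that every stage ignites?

The events are sequential, so multiply the conditional probabilities:
P = 3/5 × 1/5 × 1/3 × 1/2 × 3/10 = 9/1500 = 3/500.

3/500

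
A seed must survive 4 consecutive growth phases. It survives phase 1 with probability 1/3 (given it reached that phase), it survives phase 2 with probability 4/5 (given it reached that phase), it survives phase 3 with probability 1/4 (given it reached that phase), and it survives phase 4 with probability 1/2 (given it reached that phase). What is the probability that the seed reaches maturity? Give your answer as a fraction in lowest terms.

1/30

Multiplying along the chain,
P = 1/3 × 4/5 × 1/4 × 1/2 = 4/120 = 1/30.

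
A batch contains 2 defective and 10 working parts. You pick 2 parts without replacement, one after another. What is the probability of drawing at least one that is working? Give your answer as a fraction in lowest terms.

P(no working) = 2/12 × 1/11 = 2/132 = 1/66.
P(at least one) = 1 − 1/66 = 65/66.

65/66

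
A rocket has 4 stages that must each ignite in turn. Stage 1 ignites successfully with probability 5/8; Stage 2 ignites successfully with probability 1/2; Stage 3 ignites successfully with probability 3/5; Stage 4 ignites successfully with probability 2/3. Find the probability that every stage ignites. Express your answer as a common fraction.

1/8

The events are sequential, so multiply the conditional probabilities:
P = 5/8 × 1/2 × 3/5 × 2/3 = 30/240 = 1/8.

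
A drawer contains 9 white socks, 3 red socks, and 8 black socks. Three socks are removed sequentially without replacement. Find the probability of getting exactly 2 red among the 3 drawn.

One ordering (red drawn first) has probability 3/20 × 2/19 × 17/18 = 102/6840 = 17/1140.
There are C(3,2) = 3 such orderings, each equally likely, so P = 3 × 17/1140 = 17/380.

17/380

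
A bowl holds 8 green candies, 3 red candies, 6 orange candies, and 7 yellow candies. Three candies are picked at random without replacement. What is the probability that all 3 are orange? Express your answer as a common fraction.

5/506

P = 6/24 × 5/23 × 4/22 = 120/12144 = 5/506.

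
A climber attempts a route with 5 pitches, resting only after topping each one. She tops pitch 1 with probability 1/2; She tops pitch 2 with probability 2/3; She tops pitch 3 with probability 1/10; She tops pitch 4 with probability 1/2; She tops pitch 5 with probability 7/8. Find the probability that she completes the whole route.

Multiplying along the chain,
P = 1/2 × 2/3 × 1/10 × 1/2 × 7/8 = 14/960 = 7/480.

7/480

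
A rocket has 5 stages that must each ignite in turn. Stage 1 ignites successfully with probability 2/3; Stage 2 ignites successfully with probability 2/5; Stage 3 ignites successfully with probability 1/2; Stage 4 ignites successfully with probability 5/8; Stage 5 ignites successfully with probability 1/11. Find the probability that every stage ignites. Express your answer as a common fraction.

1/132

Multiplying along the chain,
P = 2/3 × 2/5 × 1/2 × 5/8 × 1/11 = 20/2640 = 1/132.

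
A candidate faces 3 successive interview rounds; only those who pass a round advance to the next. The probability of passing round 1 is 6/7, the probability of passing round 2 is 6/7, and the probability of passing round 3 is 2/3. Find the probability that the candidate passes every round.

24/49

Each stage is reached only if all earlier stages succeed, so
P = 6/7 × 6/7 × 2/3 = 72/147 = 24/49.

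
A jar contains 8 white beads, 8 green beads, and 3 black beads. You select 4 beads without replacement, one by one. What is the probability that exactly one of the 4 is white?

One ordering (white drawn first) has probability 8/19 × 11/18 × 10/17 × 9/16 = 7920/93024 = 55/646.
There are C(4,1) = 4 such orderings, each equally likely, so P = 4 × 55/646 = 110/323.

110/323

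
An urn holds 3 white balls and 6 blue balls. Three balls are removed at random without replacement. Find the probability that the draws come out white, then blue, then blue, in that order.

Multiply the probability of each draw given the previous ones:
P = 3/9 × 6/8 × 5/7 = 90/504 = 5/28.

5/28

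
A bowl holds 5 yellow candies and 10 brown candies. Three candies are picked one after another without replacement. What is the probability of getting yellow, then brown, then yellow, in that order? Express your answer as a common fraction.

Each draw changes the counts, so multiply the conditional probabilities along the sequence:
P = 5/15 × 10/14 × 4/13 = 200/2730 = 20/273.

20/273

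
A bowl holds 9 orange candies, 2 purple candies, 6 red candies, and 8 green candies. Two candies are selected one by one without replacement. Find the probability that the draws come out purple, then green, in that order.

Chain rule:
P = 2/25 × 8/24 = 16/600 = 2/75.

2/75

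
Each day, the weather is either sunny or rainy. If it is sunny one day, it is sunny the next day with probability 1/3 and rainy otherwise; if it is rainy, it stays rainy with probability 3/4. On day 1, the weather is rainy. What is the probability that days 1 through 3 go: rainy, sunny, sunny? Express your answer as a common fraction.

Day 1 is given. For each transition, use the conditional probability from the current state:
P(sunny | rainy) = 1/4; P(sunny | sunny) = 1/3.
P = 1/4 × 1/3 = 1/12.

1/12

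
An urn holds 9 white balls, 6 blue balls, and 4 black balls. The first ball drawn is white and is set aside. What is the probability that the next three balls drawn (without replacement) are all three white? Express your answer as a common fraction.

With the first ball removed, 8 white remain out of 18.
P = 8/18 × 7/17 × 6/16 = 336/4896 = 7/102.

7/102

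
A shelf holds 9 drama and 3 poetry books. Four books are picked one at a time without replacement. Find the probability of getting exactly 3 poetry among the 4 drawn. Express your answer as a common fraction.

1/55

One ordering (poetry drawn first) has probability 3/12 × 2/11 × 1/10 × 9/9 = 54/11880 = 1/220.
There are C(4,3) = 4 such orderings, each equally likely, so P = 4 × 1/220 = 1/55.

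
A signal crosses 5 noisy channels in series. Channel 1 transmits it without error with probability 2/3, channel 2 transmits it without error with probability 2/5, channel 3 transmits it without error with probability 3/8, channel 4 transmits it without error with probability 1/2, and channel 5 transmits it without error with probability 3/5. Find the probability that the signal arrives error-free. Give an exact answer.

3/100

The events are sequential, so multiply the conditional probabilities:
P = 2/3 × 2/5 × 3/8 × 1/2 × 3/5 = 36/1200 = 3/100.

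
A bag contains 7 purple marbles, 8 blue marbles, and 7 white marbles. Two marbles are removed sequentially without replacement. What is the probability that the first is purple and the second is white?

7/66

Multiply the probability of each draw given the previous ones:
P = 7/22 × 7/21 = 49/462 = 7/66.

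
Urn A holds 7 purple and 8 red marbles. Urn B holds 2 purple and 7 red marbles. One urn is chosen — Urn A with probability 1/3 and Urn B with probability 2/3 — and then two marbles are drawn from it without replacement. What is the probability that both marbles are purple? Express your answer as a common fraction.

From Urn A: P(both purple) = (7/15)(6/14) = 1/5.
From Urn B: P(both purple) = (2/9)(1/8) = 1/36.
Total probability = (1/3)(1/5) + (2/3)(1/36) = 23/270.

23/270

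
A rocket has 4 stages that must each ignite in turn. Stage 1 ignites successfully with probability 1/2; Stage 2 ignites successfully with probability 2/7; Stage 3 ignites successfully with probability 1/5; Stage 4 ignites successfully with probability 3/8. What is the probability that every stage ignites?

The events are sequential, so multiply the conditional probabilities:
P = 1/2 × 2/7 × 1/5 × 3/8 = 6/560 = 3/280.

3/280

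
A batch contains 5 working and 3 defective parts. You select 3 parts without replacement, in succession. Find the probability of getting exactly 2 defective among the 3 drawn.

One ordering (defective drawn first) has probability 3/8 × 2/7 × 5/6 = 30/336 = 5/56.
There are C(3,2) = 3 such orderings, each equally likely, so P = 3 × 5/56 = 15/56.

15/56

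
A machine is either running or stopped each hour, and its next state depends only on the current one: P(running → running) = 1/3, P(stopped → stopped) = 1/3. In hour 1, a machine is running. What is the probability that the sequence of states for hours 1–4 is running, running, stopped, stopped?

2/27

Hour 1 is given. For each transition, use the conditional probability from the current state:
P(running | running) = 1/3; P(stopped | running) = 2/3; P(stopped | stopped) = 1/3.
P = 1/3 × 2/3 × 1/3 = 2/27.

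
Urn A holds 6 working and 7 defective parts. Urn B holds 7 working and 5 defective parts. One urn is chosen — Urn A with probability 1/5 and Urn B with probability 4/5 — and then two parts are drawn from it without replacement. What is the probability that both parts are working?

From Urn A: P(both working) = (6/13)(5/12) = 5/26.
From Urn B: P(both working) = (7/12)(6/11) = 7/22.
Total probability = (1/5)(5/26) + (4/5)(7/22) = 419/1430.

419/1430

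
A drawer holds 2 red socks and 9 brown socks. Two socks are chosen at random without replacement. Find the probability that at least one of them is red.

19/55

P(no red) = 9/11 × 8/10 = 72/110 = 36/55.
P(at least one) = 1 − 36/55 = 19/55.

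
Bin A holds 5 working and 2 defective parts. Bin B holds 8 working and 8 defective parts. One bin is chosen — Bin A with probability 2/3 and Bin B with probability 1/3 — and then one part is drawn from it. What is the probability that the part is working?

9/14

From Bin A: P(working) = 5/7.
From Bin B: P(working) = 8/16.
Total probability = (2/3)(5/7) + (1/3)(8/16) = 9/14.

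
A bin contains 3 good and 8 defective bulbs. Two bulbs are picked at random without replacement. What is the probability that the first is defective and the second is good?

12/55

Each draw changes the counts, so multiply the conditional probabilities along the sequence:
P = 8/11 × 3/10 = 24/110 = 12/55.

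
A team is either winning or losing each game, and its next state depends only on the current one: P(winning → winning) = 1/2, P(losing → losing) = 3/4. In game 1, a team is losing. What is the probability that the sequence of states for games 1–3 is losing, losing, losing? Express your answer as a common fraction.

9/16

Game 1 is given. For each transition, use the conditional probability from the current state:
P(losing | losing) = 3/4; P(losing | losing) = 3/4.
P = 3/4 × 3/4 = 9/16.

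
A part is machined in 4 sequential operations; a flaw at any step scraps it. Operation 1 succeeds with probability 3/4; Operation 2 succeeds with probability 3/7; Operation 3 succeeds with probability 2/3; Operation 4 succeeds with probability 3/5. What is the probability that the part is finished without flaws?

9/70

The events are sequential, so multiply the conditional probabilities:
P = 3/4 × 3/7 × 2/3 × 3/5 = 54/420 = 9/70.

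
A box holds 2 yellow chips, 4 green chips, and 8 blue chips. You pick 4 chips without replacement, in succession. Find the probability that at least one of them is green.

113/143

P(no green) = 10/14 × 9/13 × 8/12 × 7/11 = 5040/24024 = 30/143.
P(at least one) = 1 − 30/143 = 113/143.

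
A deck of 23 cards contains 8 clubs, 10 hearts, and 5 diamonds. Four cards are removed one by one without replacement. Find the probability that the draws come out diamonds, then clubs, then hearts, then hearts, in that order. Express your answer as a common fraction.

Multiply the probability of each draw given the previous ones:
P = 5/23 × 8/22 × 10/21 × 9/20 = 3600/212520 = 30/1771.

30/1771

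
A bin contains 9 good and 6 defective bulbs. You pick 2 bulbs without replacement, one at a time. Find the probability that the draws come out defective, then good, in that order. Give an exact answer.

Chain rule:
P = 6/15 × 9/14 = 54/210 = 9/35.

9/35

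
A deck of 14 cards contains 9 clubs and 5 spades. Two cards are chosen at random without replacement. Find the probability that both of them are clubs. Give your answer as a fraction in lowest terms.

P = 9/14 × 8/13 = 72/182 = 36/91.

36/91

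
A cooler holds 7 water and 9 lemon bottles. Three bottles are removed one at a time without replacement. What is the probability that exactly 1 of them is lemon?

One ordering (lemon drawn first) has probability 9/16 × 7/15 × 6/14 = 378/3360 = 9/80.
There are C(3,1) = 3 such orderings, each equally likely, so P = 3 × 9/80 = 27/80.

27/80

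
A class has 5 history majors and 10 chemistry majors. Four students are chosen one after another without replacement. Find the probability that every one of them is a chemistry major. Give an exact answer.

P = 10/15 × 9/14 × 8/13 × 7/12 = 5040/32760 = 2/13.

2/13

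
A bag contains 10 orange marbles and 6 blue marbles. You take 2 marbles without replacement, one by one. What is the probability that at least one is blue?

5/8

P(no blue) = 10/16 × 9/15 = 90/240 = 3/8.
P(at least one) = 1 − 3/8 = 5/8.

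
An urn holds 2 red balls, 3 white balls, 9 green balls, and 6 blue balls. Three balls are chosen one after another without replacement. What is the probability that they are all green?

P = 9/20 × 8/19 × 7/18 = 504/6840 = 7/95.

7/95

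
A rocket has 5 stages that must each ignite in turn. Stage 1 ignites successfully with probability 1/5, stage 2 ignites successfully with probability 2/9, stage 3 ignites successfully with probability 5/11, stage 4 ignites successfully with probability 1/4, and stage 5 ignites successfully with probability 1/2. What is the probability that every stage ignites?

Each stage is reached only if all earlier stages succeed, so
P = 1/5 × 2/9 × 5/11 × 1/4 × 1/2 = 10/3960 = 1/396.

1/396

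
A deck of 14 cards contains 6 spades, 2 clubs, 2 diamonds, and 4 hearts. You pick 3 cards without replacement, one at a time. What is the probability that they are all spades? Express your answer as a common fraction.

P(all spades) = 6/14 × 5/13 × 4/12 = 120/2184 = 5/91.

5/91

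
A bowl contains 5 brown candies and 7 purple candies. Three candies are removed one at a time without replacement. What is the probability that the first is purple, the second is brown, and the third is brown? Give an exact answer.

Multiply the probability of each draw given the previous ones:
P = 7/12 × 5/11 × 4/10 = 140/1320 = 7/66.

7/66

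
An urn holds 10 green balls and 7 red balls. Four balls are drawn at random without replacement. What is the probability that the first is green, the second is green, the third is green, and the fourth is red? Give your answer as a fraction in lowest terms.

Chain rule:
P = 10/17 × 9/16 × 8/15 × 7/14 = 5040/57120 = 3/34.

3/34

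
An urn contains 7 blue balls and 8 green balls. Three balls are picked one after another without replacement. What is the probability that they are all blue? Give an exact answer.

1/13

P = 7/15 × 6/14 × 5/13 = 210/2730 = 1/13.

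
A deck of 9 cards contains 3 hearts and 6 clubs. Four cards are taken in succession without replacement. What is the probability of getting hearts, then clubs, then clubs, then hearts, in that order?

Chain rule:
P = 3/9 × 6/8 × 5/7 × 2/6 = 180/3024 = 5/84.

5/84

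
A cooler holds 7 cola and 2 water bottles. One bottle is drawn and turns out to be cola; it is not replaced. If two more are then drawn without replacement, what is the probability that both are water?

After the first draw, 2 of the remaining 8 bottles are water.
P = 2/8 × 1/7 = 2/56 = 1/28.

1/28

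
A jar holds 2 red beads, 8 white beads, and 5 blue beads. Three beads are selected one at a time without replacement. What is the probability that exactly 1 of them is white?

24/65

One ordering (white drawn first) has probability 8/15 × 7/14 × 6/13 = 336/2730 = 8/65.
There are C(3,1) = 3 such orderings, each equally likely, so P = 3 × 8/65 = 24/65.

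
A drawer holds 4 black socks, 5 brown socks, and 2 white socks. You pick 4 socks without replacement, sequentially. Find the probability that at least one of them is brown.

P(no brown) = 6/11 × 5/10 × 4/9 × 3/8 = 360/7920 = 1/22.
P(at least one) = 1 − 1/22 = 21/22.

21/22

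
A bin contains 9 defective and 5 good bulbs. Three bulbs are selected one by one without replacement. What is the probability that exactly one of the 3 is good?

One ordering (good drawn first) has probability 5/14 × 9/13 × 8/12 = 360/2184 = 15/91.
There are C(3,1) = 3 such orderings, each equally likely, so P = 3 × 15/91 = 45/91.

45/91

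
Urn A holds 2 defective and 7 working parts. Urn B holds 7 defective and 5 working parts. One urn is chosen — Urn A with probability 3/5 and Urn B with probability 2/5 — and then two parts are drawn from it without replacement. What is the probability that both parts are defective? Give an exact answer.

From Urn A: P(both defective) = (2/9)(1/8) = 1/36.
From Urn B: P(both defective) = (7/12)(6/11) = 7/22.
Total probability = (3/5)(1/36) + (2/5)(7/22) = 19/132.

19/132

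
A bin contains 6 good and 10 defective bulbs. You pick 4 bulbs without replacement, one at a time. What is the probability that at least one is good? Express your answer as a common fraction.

P(no good) = 10/16 × 9/15 × 8/14 × 7/13 = 5040/43680 = 3/26.
P(at least one) = 1 − 3/26 = 23/26.

23/26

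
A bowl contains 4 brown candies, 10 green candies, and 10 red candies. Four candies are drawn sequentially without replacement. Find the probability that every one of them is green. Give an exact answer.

P(all green) = 10/24 × 9/23 × 8/22 × 7/21 = 5040/255024 = 5/253.

5/253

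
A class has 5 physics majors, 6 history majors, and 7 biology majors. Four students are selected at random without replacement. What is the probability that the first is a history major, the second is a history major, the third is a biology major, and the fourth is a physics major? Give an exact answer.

Multiply the probability of each draw given the previous ones:
P = 6/18 × 5/17 × 7/16 × 5/15 = 1050/73440 = 35/2448.

35/2448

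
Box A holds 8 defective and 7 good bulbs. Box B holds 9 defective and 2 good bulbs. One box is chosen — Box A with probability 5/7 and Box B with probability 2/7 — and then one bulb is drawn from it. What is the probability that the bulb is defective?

142/231

From Box A: P(defective) = 8/15.
From Box B: P(defective) = 9/11.
Total probability = (5/7)(8/15) + (2/7)(9/11) = 142/231.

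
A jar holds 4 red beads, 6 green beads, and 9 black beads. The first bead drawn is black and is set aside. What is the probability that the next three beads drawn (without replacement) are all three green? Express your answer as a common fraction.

After the first draw, 6 of the remaining 18 beads are green.
P = 6/18 × 5/17 × 4/16 = 120/4896 = 5/204.

5/204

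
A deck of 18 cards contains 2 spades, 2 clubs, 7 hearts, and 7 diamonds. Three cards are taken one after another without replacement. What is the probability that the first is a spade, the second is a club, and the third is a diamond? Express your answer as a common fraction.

7/1224

Each draw changes the counts, so multiply the conditional probabilities along the sequence:
P = 2/18 × 2/17 × 7/16 = 28/4896 = 7/1224.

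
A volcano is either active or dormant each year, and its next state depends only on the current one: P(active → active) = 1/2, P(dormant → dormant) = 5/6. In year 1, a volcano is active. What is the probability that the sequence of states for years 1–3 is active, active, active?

Year 1 is given. For each transition, use the conditional probability from the current state:
P(active | active) = 1/2; P(active | active) = 1/2.
P = 1/2 × 1/2 = 1/4.

1/4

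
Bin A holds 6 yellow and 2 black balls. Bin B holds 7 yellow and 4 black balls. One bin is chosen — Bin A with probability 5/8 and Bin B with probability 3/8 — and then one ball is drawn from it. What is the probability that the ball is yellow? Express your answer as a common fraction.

249/352

From Bin A: P(yellow) = 6/8.
From Bin B: P(yellow) = 7/11.
Total probability = (5/8)(6/8) + (3/8)(7/11) = 249/352.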